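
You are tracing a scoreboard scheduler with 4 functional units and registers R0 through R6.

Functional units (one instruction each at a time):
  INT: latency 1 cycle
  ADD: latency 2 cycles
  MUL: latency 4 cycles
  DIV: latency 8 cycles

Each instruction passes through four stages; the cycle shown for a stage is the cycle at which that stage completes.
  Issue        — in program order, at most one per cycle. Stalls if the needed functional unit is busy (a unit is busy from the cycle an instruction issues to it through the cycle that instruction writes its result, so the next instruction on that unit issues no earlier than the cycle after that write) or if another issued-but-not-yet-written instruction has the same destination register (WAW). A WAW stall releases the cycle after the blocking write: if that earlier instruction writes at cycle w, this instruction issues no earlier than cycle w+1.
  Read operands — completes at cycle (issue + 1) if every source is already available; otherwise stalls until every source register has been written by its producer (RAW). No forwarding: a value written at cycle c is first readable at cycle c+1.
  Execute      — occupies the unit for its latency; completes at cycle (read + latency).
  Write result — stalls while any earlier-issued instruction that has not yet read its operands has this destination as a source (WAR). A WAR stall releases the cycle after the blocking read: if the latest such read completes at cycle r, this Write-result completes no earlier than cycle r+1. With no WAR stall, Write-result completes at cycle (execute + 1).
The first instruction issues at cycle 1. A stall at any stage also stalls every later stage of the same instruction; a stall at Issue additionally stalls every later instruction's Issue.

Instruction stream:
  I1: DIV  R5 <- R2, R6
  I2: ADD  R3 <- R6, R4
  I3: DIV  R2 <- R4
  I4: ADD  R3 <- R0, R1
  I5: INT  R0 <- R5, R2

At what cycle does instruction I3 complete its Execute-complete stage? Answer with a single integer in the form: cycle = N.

I1 -> (1, 2, 10, 11)
I2 -> (2, 3, 5, 6)
I3 -> (12, 13, 21, 22)  // struct: DIV busy until I1 writes@11
I4 -> (13, 14, 16, 17)
I5 -> (14, 23, 24, 25)  // RAW R2: wait I3 write@22

cycle = 21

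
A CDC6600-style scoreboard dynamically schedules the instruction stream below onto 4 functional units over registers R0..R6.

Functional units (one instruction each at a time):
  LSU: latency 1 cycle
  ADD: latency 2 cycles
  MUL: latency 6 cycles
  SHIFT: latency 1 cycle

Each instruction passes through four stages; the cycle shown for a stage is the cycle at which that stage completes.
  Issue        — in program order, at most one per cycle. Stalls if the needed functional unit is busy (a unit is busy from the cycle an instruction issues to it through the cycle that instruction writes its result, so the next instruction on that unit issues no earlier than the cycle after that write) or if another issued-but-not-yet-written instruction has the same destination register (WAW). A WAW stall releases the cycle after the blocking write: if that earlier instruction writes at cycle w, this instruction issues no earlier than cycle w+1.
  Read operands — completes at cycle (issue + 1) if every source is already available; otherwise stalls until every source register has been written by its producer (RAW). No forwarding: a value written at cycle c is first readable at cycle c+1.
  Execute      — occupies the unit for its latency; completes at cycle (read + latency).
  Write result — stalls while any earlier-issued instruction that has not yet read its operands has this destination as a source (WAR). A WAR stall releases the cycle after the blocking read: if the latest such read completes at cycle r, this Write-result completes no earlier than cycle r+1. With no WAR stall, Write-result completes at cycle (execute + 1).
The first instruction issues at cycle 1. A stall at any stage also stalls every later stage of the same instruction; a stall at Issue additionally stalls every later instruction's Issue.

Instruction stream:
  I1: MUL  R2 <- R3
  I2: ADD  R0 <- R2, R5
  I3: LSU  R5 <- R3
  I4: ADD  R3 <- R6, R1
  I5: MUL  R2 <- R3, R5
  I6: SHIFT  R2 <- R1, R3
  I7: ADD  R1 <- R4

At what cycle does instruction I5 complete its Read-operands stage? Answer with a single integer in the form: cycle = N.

  I1 | 1 | 2 | 8 | 9
  I2 | 2 | 10 | 12 | 13   RAW R2: wait I1 write@9
  I3 | 3 | 4 | 5 | 11   WAR R5: wait I2 read@10
  I4 | 14 | 15 | 17 | 18   struct: ADD busy until I2 writes@13
  I5 | 15 | 19 | 25 | 26   RAW R3: wait I4 write@18
  I6 | 27 | 28 | 29 | 30   WAW R2: wait I5 write@26
  I7 | 28 | 29 | 31 | 32

cycle = 19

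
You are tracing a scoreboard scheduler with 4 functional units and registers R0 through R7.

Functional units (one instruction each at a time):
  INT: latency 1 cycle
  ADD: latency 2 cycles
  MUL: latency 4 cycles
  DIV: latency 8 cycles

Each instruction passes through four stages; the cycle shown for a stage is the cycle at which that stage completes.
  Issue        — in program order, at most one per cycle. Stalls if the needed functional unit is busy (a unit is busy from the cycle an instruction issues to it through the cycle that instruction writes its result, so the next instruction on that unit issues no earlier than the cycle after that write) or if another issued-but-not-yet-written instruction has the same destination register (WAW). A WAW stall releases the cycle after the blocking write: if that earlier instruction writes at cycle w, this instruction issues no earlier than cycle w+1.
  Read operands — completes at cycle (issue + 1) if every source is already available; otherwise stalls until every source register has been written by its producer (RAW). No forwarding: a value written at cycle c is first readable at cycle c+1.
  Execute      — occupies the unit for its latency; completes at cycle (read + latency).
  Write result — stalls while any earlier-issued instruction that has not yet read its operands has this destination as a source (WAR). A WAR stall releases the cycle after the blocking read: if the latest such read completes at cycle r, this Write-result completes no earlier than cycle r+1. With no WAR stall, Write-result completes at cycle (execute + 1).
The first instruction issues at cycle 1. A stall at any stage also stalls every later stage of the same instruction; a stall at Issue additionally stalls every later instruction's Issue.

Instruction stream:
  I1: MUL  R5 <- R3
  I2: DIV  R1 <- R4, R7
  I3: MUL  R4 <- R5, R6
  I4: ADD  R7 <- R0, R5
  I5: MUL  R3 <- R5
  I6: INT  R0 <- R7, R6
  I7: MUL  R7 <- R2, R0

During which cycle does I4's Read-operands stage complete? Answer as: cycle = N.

t=1  I1 dispatched to MUL
t=2  I1 operands ready · I2 dispatched to DIV
t=3  I2 operands ready
t=6  I1 complete
t=7  R5←I1
t=8  I3 dispatched to MUL
t=9  I3 operands ready · I4 dispatched to ADD
t=10  I4 operands ready
t=11  I2 complete
t=12  R1←I2 · I4 complete
t=13  I3 complete · R7←I4
t=14  R4←I3
t=15  I5 dispatched to MUL
t=16  I5 operands ready · I6 dispatched to INT
t=17  I6 operands ready
t=18  I6 complete
t=19  R0←I6
t=20  I5 complete
t=21  R3←I5
t=22  I7 dispatched to MUL
t=23  I7 operands ready
t=27  I7 complete
t=28  R7←I7

cycle = 10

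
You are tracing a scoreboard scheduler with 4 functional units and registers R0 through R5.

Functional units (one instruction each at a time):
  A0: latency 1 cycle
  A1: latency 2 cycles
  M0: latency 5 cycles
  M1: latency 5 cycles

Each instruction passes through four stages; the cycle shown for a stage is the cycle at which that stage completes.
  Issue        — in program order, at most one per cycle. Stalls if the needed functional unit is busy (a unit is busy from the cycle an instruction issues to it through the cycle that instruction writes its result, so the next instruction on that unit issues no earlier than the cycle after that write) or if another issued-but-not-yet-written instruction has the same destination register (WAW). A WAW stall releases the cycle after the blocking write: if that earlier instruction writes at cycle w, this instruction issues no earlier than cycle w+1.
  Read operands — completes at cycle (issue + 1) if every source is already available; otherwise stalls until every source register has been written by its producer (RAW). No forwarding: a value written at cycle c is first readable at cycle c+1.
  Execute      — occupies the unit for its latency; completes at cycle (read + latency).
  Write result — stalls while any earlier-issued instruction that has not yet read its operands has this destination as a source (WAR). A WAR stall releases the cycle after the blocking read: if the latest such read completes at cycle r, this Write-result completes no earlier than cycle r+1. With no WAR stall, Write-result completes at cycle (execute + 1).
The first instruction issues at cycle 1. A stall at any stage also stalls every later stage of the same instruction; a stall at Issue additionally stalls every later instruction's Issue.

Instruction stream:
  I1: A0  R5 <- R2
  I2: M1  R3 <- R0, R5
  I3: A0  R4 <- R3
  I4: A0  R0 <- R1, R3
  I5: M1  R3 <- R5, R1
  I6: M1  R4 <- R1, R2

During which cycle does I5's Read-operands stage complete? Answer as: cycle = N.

cycle = 17

[I1] 1/2/3/4
[I2] 2/5/10/11  (RAW R5: wait I1 write@4)
[I3] 5/12/13/14  (struct: A0 busy until I1 writes@4; RAW R3: wait I2 write@11)
[I4] 15/16/17/18  (struct: A0 busy until I3 writes@14)
[I5] 16/17/22/23
[I6] 24/25/30/31  (struct: M1 busy until I5 writes@23)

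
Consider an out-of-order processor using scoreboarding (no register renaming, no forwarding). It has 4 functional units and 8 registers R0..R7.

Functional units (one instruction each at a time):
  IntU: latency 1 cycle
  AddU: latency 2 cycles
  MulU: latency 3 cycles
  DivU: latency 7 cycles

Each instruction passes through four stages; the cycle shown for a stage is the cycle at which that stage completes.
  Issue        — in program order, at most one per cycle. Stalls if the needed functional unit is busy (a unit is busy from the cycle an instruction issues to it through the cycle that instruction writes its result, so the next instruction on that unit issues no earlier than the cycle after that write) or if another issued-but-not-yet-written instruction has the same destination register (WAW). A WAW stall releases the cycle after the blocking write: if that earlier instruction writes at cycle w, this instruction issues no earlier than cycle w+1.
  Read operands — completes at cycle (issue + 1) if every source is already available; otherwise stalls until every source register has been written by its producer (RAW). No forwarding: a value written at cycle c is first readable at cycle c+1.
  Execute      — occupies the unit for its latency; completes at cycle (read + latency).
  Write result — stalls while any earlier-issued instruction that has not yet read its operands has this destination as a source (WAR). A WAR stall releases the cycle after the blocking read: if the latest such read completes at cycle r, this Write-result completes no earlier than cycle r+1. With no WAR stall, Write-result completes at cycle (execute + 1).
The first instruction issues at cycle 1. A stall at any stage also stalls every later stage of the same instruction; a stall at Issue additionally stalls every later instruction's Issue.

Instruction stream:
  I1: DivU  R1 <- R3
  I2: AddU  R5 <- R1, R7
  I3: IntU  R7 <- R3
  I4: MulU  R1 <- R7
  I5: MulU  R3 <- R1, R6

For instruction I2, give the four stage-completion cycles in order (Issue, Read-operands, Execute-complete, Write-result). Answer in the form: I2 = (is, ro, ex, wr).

I1: IS=1 RO=2 EX=9 WR=10
I2: IS=2 RO=11 EX=13 WR=14  [RAW R1: wait I1 write@10]
I3: IS=3 RO=4 EX=5 WR=12  [WAR R7: wait I2 read@11]
I4: IS=11 RO=13 EX=16 WR=17  [WAW R1: wait I1 write@10; RAW R7: wait I3 write@12]
I5: IS=18 RO=19 EX=22 WR=23  [struct: MulU busy until I4 writes@17]

I2 = (2, 11, 13, 14)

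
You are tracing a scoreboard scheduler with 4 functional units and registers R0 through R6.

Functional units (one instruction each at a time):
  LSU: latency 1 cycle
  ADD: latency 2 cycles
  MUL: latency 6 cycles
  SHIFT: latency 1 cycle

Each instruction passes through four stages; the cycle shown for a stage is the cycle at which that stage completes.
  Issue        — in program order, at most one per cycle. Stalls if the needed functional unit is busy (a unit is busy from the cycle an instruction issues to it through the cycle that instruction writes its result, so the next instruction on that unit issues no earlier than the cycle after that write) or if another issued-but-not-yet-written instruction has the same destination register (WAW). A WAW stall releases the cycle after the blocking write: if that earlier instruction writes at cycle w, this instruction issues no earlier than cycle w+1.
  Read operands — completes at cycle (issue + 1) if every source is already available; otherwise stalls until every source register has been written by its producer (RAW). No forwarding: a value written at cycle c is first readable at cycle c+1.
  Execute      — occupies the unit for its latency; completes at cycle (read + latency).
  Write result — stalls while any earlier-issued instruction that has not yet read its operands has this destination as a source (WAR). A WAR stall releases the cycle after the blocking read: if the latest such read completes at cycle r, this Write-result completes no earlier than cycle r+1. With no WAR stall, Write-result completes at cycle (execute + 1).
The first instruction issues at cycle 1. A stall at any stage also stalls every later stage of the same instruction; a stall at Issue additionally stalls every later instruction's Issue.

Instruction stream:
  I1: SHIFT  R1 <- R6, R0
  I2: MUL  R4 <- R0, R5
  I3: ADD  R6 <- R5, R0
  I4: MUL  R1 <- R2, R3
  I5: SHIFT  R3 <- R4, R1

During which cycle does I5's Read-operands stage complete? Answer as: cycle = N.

t=1  issue I1 (SHIFT)
t=2  I1 read-ops · issue I2 (MUL)
t=3  I1 finished on SHIFT · I2 read-ops · issue I3 (ADD)
t=4  I1→R1 · I3 read-ops
t=6  I3 finished on ADD
t=7  I3→R6
t=9  I2 finished on MUL
t=10  I2→R4
t=11  issue I4 (MUL)
t=12  I4 read-ops · issue I5 (SHIFT)
t=18  I4 finished on MUL
t=19  I4→R1
t=20  I5 read-ops
t=21  I5 finished on SHIFT
t=22  I5→R3

cycle = 20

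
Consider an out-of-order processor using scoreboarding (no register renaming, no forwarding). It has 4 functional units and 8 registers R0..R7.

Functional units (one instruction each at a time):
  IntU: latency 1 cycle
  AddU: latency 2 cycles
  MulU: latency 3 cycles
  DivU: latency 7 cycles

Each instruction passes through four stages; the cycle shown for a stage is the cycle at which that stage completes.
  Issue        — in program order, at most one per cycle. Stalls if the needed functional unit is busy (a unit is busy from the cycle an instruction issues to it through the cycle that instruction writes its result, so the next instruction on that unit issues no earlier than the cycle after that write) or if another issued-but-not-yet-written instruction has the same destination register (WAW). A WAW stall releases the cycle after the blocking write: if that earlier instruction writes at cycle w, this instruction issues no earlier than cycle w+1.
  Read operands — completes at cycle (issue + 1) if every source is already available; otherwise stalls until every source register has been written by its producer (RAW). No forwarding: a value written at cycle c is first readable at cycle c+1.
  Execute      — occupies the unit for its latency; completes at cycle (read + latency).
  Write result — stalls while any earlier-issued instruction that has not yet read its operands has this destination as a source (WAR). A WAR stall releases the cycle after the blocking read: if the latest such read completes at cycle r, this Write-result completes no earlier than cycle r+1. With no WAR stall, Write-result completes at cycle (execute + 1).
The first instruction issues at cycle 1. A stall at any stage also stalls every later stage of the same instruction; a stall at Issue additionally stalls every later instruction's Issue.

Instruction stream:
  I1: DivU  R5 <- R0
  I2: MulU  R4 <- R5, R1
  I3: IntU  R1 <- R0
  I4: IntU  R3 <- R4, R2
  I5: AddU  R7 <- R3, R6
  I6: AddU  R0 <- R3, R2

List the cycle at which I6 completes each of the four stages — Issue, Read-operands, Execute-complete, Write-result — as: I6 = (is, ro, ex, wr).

I6 = (23, 24, 26, 27)

1) issue 1, read 2, done 9, write 10
2) issue 2, read 11, done 14, write 15  <RAW R5: wait I1 write@10>
3) issue 3, read 4, done 5, write 12  <WAR R1: wait I2 read@11>
4) issue 13, read 16, done 17, write 18  <struct: IntU busy until I3 writes@12 / RAW R4: wait I2 write@15>
5) issue 14, read 19, done 21, write 22  <RAW R3: wait I4 write@18>
6) issue 23, read 24, done 26, write 27  <struct: AddU busy until I5 writes@22>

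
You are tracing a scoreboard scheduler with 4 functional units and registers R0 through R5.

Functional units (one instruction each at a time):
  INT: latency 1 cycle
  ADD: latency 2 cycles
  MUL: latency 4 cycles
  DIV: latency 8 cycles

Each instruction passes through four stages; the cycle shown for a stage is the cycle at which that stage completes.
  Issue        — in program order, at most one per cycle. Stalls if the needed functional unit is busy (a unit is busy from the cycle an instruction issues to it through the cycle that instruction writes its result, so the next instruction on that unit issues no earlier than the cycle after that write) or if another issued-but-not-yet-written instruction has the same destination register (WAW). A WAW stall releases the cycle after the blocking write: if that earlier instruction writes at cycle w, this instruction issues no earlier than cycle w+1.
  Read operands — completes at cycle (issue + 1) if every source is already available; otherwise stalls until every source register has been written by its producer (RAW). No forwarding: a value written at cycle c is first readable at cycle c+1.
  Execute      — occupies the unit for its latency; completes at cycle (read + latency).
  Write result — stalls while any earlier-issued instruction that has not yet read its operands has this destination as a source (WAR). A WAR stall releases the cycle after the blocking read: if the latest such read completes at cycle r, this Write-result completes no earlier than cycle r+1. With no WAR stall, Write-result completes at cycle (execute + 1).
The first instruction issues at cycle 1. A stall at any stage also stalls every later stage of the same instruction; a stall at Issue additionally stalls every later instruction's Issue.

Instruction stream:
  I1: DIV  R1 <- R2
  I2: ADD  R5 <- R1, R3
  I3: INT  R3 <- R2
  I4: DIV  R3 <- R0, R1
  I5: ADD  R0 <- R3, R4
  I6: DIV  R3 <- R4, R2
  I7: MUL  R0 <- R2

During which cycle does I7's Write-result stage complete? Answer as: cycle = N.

I1: IS=1 RO=2 EX=10 WR=11
I2: IS=2 RO=12 EX=14 WR=15  [RAW R1: wait I1 write@11]
I3: IS=3 RO=4 EX=5 WR=13  [WAR R3: wait I2 read@12]
I4: IS=14 RO=15 EX=23 WR=24  [WAW R3: wait I3 write@13]
I5: IS=16 RO=25 EX=27 WR=28  [struct: ADD busy until I2 writes@15; RAW R3: wait I4 write@24]
I6: IS=25 RO=26 EX=34 WR=35  [struct: DIV busy until I4 writes@24]
I7: IS=29 RO=30 EX=34 WR=35  [WAW R0: wait I5 write@28]

cycle = 35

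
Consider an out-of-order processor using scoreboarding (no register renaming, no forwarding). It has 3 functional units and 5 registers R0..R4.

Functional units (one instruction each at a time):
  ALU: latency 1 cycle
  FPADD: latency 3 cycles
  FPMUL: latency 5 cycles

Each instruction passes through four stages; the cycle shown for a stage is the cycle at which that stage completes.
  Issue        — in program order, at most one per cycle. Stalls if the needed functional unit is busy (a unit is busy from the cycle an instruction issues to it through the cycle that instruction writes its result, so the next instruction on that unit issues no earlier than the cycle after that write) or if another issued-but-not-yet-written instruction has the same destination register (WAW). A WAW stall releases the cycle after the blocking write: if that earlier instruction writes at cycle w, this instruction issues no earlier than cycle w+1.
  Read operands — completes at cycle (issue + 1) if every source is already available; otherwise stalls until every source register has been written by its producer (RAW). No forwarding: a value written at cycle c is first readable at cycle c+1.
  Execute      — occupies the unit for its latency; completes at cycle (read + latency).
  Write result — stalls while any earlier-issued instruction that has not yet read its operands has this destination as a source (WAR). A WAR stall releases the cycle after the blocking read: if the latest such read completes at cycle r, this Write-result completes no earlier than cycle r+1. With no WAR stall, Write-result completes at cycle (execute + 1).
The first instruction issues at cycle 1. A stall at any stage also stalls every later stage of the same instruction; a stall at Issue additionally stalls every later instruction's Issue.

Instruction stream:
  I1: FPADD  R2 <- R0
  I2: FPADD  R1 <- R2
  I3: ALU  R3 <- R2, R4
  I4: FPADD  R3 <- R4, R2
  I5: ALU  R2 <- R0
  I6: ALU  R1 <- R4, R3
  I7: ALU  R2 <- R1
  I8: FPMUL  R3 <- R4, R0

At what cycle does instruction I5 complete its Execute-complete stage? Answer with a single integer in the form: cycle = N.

cycle = 16

t=1  I1→FPADD
t=2  I1 RO
t=5  I1 EX
t=6  I1 WR R2
t=7  I2→FPADD
t=8  I2 RO | I3→ALU
t=9  I3 RO
t=10  I3 EX
t=11  I2 EX | I3 WR R3
t=12  I2 WR R1
t=13  I4→FPADD
t=14  I4 RO | I5→ALU
t=15  I5 RO
t=16  I5 EX
t=17  I4 EX | I5 WR R2
t=18  I4 WR R3 | I6→ALU
t=19  I6 RO
t=20  I6 EX
t=21  I6 WR R1
t=22  I7→ALU
t=23  I7 RO | I8→FPMUL
t=24  I7 EX | I8 RO
t=25  I7 WR R2
t=29  I8 EX
t=30  I8 WR R3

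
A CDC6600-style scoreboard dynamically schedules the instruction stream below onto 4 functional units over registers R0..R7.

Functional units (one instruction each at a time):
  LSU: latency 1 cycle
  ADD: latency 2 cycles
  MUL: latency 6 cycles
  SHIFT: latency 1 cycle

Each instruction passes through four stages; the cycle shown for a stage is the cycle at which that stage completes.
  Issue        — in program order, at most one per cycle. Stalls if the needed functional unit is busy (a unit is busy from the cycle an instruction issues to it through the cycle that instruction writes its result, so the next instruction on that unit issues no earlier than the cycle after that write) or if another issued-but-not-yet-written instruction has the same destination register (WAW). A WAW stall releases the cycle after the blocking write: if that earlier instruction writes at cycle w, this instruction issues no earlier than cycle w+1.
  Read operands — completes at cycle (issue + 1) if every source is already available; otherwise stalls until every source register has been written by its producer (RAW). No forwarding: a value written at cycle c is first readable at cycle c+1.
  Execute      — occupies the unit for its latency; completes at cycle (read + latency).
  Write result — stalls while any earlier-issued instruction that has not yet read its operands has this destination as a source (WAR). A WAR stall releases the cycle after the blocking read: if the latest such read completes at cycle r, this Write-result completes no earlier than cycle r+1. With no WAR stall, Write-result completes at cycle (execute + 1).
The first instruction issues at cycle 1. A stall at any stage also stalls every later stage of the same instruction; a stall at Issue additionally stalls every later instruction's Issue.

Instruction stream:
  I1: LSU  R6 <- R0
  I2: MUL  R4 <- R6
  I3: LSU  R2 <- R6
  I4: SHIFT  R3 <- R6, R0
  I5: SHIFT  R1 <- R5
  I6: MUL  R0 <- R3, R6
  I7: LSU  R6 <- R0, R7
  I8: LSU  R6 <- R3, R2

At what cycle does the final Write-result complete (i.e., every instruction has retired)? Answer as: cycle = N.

I1: IS=1 RO=2 EX=3 WR=4
I2: IS=2 RO=5 EX=11 WR=12  [RAW R6: wait I1 write@4]
I3: IS=5 RO=6 EX=7 WR=8  [struct: LSU busy until I1 writes@4]
I4: IS=6 RO=7 EX=8 WR=9
I5: IS=10 RO=11 EX=12 WR=13  [struct: SHIFT busy until I4 writes@9]
I6: IS=13 RO=14 EX=20 WR=21  [struct: MUL busy until I2 writes@12]
I7: IS=14 RO=22 EX=23 WR=24  [RAW R0: wait I6 write@21]
I8: IS=25 RO=26 EX=27 WR=28  [struct: LSU busy until I7 writes@24]

cycle = 28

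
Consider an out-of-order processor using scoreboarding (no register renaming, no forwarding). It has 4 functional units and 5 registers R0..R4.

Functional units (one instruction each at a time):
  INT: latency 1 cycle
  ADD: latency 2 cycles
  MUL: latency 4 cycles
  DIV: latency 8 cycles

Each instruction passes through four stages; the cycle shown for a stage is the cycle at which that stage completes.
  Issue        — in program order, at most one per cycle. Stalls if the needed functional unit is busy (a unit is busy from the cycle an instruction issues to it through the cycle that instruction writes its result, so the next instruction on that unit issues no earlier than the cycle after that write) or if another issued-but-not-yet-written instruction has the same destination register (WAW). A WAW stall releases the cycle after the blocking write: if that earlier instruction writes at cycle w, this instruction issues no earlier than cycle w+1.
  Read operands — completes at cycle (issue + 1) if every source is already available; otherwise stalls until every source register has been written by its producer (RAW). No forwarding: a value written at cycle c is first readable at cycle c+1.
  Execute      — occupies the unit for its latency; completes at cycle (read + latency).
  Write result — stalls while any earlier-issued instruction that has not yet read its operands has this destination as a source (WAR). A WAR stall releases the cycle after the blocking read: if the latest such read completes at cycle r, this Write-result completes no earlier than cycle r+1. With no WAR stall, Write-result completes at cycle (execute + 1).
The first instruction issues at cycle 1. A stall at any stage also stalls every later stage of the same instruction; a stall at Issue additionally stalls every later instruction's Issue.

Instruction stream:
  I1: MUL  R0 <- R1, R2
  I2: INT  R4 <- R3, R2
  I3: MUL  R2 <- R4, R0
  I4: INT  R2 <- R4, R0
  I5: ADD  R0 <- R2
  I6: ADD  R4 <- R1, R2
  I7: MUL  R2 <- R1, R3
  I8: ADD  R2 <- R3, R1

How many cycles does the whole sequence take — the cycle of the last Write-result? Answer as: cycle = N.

cycle = 35

c1: I1 dispatched to MUL
c2: I1 operands ready, I2 dispatched to INT
c3: I2 operands ready
c4: I2 complete
c5: R4←I2
c6: I1 complete
c7: R0←I1
c8: I3 dispatched to MUL
c9: I3 operands ready
c13: I3 complete
c14: R2←I3
c15: I4 dispatched to INT
c16: I4 operands ready, I5 dispatched to ADD
c17: I4 complete
c18: R2←I4
c19: I5 operands ready
c21: I5 complete
c22: R0←I5
c23: I6 dispatched to ADD
c24: I6 operands ready, I7 dispatched to MUL
c25: I7 operands ready
c26: I6 complete
c27: R4←I6
c29: I7 complete
c30: R2←I7
c31: I8 dispatched to ADD
c32: I8 operands ready
c34: I8 complete
c35: R2←I8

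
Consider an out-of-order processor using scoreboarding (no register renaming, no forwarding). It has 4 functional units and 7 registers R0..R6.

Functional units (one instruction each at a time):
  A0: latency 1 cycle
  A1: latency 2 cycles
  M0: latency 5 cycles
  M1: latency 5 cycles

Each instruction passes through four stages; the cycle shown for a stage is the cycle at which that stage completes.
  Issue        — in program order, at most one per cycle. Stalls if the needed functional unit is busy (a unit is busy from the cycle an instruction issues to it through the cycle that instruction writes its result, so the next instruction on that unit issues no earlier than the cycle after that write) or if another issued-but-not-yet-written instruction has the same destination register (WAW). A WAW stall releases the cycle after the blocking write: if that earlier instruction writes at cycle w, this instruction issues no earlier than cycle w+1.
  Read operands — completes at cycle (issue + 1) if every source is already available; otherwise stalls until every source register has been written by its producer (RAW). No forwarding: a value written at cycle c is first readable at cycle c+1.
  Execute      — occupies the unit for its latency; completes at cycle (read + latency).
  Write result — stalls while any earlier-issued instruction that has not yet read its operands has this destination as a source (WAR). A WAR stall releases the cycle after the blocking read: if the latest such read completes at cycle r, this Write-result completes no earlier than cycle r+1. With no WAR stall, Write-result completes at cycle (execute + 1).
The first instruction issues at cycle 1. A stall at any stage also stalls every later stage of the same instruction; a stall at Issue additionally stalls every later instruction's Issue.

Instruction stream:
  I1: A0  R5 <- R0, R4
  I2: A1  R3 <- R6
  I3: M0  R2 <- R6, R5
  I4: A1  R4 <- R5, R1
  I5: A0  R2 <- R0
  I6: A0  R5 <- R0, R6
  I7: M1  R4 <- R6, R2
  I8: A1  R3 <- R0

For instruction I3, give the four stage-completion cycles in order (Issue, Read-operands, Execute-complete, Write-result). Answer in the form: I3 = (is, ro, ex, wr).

I3 = (3, 5, 10, 11)

t=1  issue I1 (A0)
t=2  I1 read-ops, issue I2 (A1)
t=3  I1 finished on A0, I2 read-ops, issue I3 (M0)
t=4  I1→R5
t=5  I2 finished on A1, I3 read-ops
t=6  I2→R3
t=7  issue I4 (A1)
t=8  I4 read-ops
t=10  I3 finished on M0, I4 finished on A1
t=11  I3→R2, I4→R4
t=12  issue I5 (A0)
t=13  I5 read-ops
t=14  I5 finished on A0
t=15  I5→R2
t=16  issue I6 (A0)
t=17  I6 read-ops, issue I7 (M1)
t=18  I6 finished on A0, I7 read-ops, issue I8 (A1)
t=19  I6→R5, I8 read-ops
t=21  I8 finished on A1
t=22  I8→R3
t=23  I7 finished on M1
t=24  I7→R4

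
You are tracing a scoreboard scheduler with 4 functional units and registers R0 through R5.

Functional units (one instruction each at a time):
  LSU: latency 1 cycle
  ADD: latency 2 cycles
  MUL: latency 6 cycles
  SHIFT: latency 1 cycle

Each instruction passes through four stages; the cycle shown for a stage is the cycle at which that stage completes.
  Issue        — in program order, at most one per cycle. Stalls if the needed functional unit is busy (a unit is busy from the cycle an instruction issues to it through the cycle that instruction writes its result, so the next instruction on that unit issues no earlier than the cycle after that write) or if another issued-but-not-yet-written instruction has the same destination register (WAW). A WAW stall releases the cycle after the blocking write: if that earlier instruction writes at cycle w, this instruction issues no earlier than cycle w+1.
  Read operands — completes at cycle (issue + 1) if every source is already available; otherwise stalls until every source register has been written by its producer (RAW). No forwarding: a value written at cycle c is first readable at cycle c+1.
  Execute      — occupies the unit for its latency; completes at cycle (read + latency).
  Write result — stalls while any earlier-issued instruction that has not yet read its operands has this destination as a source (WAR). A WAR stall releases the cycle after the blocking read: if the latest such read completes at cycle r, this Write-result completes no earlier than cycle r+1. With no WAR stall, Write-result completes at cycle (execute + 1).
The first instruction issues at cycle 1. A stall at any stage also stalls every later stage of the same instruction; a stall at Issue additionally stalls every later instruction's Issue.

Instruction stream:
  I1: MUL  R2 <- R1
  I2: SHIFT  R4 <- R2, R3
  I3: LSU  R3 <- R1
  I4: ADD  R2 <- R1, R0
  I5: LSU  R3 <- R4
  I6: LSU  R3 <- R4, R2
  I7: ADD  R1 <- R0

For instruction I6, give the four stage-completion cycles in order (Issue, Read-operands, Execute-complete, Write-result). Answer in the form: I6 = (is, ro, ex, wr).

I6 = (16, 17, 18, 19)

[1] I1→MUL
[2] I1 RO | I2→SHIFT
[3] I3→LSU
[4] I3 RO
[5] I3 EX
[8] I1 EX
[9] I1 WR R2
[10] I2 RO | I4→ADD
[11] I2 EX | I3 WR R3 | I4 RO
[12] I2 WR R4 | I5→LSU
[13] I4 EX | I5 RO
[14] I4 WR R2 | I5 EX
[15] I5 WR R3
[16] I6→LSU
[17] I6 RO | I7→ADD
[18] I6 EX | I7 RO
[19] I6 WR R3
[20] I7 EX
[21] I7 WR R1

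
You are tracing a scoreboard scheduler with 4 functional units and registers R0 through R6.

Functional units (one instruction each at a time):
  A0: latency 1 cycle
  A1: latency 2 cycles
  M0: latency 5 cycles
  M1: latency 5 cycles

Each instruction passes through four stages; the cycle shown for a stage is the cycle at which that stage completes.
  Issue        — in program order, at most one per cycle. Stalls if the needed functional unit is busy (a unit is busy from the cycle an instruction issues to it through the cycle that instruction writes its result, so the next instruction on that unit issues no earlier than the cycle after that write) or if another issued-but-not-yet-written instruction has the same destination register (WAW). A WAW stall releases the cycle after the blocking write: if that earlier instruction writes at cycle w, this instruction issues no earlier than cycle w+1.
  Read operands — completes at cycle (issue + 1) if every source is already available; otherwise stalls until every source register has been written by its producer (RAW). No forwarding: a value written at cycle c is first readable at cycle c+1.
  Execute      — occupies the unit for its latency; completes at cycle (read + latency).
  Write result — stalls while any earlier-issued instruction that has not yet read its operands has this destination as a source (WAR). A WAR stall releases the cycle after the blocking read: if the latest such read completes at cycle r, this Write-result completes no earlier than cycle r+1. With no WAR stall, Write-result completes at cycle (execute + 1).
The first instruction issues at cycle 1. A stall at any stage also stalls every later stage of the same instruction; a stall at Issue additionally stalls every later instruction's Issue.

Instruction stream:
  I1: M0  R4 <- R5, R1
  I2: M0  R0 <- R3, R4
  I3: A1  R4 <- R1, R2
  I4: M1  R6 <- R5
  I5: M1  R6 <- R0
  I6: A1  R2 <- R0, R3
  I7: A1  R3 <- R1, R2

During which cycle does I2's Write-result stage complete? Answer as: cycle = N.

[I1] 1/2/7/8
[I2] 9/10/15/16  (struct: M0 busy until I1 writes@8)
[I3] 10/11/13/14
[I4] 11/12/17/18
[I5] 19/20/25/26  (struct: M1 busy until I4 writes@18)
[I6] 20/21/23/24
[I7] 25/26/28/29  (struct: A1 busy until I6 writes@24)

cycle = 16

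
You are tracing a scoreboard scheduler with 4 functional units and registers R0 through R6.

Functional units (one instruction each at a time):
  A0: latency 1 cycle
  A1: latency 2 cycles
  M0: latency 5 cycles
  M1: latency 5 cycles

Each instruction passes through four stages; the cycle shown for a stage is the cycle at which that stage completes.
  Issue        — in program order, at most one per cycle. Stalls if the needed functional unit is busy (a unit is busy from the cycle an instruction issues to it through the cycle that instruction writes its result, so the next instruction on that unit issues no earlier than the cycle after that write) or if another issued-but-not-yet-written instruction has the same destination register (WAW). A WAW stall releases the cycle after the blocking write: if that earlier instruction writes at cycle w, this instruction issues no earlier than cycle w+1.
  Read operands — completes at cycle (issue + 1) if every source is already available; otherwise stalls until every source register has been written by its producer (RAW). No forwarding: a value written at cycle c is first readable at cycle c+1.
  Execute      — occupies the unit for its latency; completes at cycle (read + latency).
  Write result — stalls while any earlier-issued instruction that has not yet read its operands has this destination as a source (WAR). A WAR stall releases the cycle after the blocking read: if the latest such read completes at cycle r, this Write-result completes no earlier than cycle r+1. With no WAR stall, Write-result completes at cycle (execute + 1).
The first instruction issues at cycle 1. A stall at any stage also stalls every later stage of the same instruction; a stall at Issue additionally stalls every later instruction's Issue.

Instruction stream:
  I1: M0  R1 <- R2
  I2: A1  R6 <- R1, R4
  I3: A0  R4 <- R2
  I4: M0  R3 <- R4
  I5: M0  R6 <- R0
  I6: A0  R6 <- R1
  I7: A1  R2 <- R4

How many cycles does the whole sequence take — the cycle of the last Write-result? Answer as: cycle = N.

t=1  I1 issues→M0
t=2  I1 reads · I2 issues→A1
t=3  I3 issues→A0
t=4  I3 reads
t=5  I3 exec-done
t=7  I1 exec-done
t=8  I1 writes R1
t=9  I2 reads · I4 issues→M0
t=10  I3 writes R4
t=11  I2 exec-done · I4 reads
t=12  I2 writes R6
t=16  I4 exec-done
t=17  I4 writes R3
t=18  I5 issues→M0
t=19  I5 reads
t=24  I5 exec-done
t=25  I5 writes R6
t=26  I6 issues→A0
t=27  I6 reads · I7 issues→A1
t=28  I6 exec-done · I7 reads
t=29  I6 writes R6
t=30  I7 exec-done
t=31  I7 writes R2

cycle = 31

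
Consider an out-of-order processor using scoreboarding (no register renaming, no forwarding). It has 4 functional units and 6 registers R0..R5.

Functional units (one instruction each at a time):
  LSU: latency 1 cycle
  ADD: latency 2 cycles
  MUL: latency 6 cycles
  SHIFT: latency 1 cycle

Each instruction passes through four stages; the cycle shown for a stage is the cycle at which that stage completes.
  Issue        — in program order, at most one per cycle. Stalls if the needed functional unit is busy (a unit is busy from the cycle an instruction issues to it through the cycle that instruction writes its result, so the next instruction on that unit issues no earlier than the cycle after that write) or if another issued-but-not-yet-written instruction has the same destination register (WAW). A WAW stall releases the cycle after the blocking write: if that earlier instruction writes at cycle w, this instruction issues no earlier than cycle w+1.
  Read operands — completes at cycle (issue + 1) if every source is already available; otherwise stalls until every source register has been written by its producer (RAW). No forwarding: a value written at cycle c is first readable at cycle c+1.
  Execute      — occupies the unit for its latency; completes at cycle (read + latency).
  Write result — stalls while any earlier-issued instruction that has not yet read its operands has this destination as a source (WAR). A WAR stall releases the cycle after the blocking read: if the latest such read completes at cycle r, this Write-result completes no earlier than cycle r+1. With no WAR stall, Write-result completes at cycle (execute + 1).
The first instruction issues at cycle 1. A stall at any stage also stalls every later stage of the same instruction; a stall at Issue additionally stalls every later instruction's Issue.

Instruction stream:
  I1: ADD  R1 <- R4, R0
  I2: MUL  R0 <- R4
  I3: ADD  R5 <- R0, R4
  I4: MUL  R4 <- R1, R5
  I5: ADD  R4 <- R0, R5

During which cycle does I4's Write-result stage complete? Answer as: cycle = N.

cycle = 22

c1: I1 issues→ADD
c2: I1 reads · I2 issues→MUL
c3: I2 reads
c4: I1 exec-done
c5: I1 writes R1
c6: I3 issues→ADD
c9: I2 exec-done
c10: I2 writes R0
c11: I3 reads · I4 issues→MUL
c13: I3 exec-done
c14: I3 writes R5
c15: I4 reads
c21: I4 exec-done
c22: I4 writes R4
c23: I5 issues→ADD
c24: I5 reads
c26: I5 exec-done
c27: I5 writes R4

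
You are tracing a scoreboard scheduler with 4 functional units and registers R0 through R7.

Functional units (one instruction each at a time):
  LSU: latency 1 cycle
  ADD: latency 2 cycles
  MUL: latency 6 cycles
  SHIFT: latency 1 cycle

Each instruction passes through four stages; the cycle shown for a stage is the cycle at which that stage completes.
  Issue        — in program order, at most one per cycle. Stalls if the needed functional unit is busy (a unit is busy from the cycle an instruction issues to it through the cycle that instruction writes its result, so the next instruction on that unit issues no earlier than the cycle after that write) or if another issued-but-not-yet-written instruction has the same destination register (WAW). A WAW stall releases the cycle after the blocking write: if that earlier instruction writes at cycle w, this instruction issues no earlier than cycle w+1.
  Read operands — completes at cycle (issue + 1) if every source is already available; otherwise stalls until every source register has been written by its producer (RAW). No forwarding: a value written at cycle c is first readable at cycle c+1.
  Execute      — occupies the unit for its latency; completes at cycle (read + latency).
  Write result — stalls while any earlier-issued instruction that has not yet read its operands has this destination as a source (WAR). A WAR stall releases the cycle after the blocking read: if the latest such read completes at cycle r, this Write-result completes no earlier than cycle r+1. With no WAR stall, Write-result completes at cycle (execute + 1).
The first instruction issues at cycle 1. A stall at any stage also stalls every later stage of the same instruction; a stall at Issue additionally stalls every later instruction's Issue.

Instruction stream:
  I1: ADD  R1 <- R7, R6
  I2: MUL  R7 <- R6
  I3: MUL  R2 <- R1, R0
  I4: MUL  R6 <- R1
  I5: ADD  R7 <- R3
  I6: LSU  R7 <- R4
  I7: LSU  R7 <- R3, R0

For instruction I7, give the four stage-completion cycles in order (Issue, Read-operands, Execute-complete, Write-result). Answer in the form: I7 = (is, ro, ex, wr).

I1: IS=1 RO=2 EX=4 WR=5
I2: IS=2 RO=3 EX=9 WR=10
I3: IS=11 RO=12 EX=18 WR=19  [struct: MUL busy until I2 writes@10]
I4: IS=20 RO=21 EX=27 WR=28  [struct: MUL busy until I3 writes@19]
I5: IS=21 RO=22 EX=24 WR=25
I6: IS=26 RO=27 EX=28 WR=29  [WAW R7: wait I5 write@25]
I7: IS=30 RO=31 EX=32 WR=33  [struct: LSU busy until I6 writes@29]

I7 = (30, 31, 32, 33)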